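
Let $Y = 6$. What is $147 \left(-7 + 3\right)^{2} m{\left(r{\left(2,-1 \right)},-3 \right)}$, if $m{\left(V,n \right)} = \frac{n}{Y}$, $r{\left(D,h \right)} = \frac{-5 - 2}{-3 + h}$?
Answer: $-1176$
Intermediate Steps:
$r{\left(D,h \right)} = - \frac{7}{-3 + h}$
$m{\left(V,n \right)} = \frac{n}{6}$
$147 \left(-7 + 3\right)^{2} m{\left(r{\left(2,-1 \right)},-3 \right)} = 147 \left(-7 + 3\right)^{2} \cdot \frac{1}{6} \left(-3\right) = 147 \left(-4\right)^{2} \left(- \frac{1}{2}\right) = 147 \cdot 16 \left(- \frac{1}{2}\right) = 2352 \left(- \frac{1}{2}\right) = -1176$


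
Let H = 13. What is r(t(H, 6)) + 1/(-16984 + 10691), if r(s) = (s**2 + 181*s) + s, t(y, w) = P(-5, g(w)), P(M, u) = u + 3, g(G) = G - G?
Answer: 3492614/6293 ≈ 555.00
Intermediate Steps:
g(G) = 0
P(M, u) = 3 + u
t(y, w) = 3 (t(y, w) = 3 + 0 = 3)
r(s) = s**2 + 182*s
r(t(H, 6)) + 1/(-16984 + 10691) = 3*(182 + 3) + 1/(-16984 + 10691) = 3*185 + 1/(-6293) = 555 - 1/6293 = 3492614/6293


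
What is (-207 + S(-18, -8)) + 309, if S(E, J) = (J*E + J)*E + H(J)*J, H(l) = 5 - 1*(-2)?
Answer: -2402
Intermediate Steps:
H(l) = 7 (H(l) = 5 + 2 = 7)
S(E, J) = 7*J + E*(J + E*J) (S(E, J) = (J*E + J)*E + 7*J = (E*J + J)*E + 7*J = (J + E*J)*E + 7*J = E*(J + E*J) + 7*J = 7*J + E*(J + E*J))
(-207 + S(-18, -8)) + 309 = (-207 - 8*(7 - 18 + (-18)²)) + 309 = (-207 - 8*(7 - 18 + 324)) + 309 = (-207 - 8*313) + 309 = (-207 - 2504) + 309 = -2711 + 309 = -2402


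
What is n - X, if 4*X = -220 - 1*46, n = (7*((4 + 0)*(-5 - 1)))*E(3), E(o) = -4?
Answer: 1477/2 ≈ 738.50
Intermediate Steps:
n = 672 (n = (7*((4 + 0)*(-5 - 1)))*(-4) = (7*(4*(-6)))*(-4) = (7*(-24))*(-4) = -168*(-4) = 672)
X = -133/2 (X = (-220 - 1*46)/4 = (-220 - 46)/4 = (¼)*(-266) = -133/2 ≈ -66.500)
n - X = 672 - 1*(-133/2) = 672 + 133/2 = 1477/2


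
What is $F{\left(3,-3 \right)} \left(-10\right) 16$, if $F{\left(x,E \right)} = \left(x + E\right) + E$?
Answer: $480$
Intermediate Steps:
$F{\left(x,E \right)} = x + 2 E$ ($F{\left(x,E \right)} = \left(E + x\right) + E = x + 2 E$)
$F{\left(3,-3 \right)} \left(-10\right) 16 = \left(3 + 2 \left(-3\right)\right) \left(-10\right) 16 = \left(3 - 6\right) \left(-10\right) 16 = \left(-3\right) \left(-10\right) 16 = 30 \cdot 16 = 480$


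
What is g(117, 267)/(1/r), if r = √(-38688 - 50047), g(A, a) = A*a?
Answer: 31239*I*√88735 ≈ 9.3056e+6*I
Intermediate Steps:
r = I*√88735 (r = √(-88735) = I*√88735 ≈ 297.88*I)
g(117, 267)/(1/r) = (117*267)/(1/(I*√88735)) = 31239/((-I*√88735/88735)) = 31239*(I*√88735) = 31239*I*√88735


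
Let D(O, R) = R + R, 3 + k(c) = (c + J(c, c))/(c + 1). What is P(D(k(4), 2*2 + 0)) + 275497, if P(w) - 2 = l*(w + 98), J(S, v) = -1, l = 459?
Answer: 324153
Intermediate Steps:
k(c) = -3 + (-1 + c)/(1 + c) (k(c) = -3 + (c - 1)/(c + 1) = -3 + (-1 + c)/(1 + c))
D(O, R) = 2*R
P(w) = 44984 + 459*w (P(w) = 2 + 459*(w + 98) = 2 + 459*(98 + w) = 2 + (44982 + 459*w) = 44984 + 459*w)
P(D(k(4), 2*2 + 0)) + 275497 = (44984 + 459*(2*(2*2 + 0))) + 275497 = (44984 + 459*(2*(4 + 0))) + 275497 = (44984 + 459*(2*4)) + 275497 = (44984 + 459*8) + 275497 = (44984 + 3672) + 275497 = 48656 + 275497 = 324153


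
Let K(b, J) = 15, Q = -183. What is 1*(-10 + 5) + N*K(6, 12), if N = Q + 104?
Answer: -1190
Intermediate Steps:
N = -79 (N = -183 + 104 = -79)
1*(-10 + 5) + N*K(6, 12) = 1*(-10 + 5) - 79*15 = 1*(-5) - 1185 = -5 - 1185 = -1190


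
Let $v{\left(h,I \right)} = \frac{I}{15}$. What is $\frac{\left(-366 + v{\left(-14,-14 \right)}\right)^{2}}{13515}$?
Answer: $\frac{30294016}{3040875} \approx 9.9623$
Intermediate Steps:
$v{\left(h,I \right)} = \frac{I}{15}$ ($v{\left(h,I \right)} = I \frac{1}{15} = \frac{I}{15}$)
$\frac{\left(-366 + v{\left(-14,-14 \right)}\right)^{2}}{13515} = \frac{\left(-366 + \frac{1}{15} \left(-14\right)\right)^{2}}{13515} = \left(-366 - \frac{14}{15}\right)^{2} \cdot \frac{1}{13515} = \left(- \frac{5504}{15}\right)^{2} \cdot \frac{1}{13515} = \frac{30294016}{225} \cdot \frac{1}{13515} = \frac{30294016}{3040875}$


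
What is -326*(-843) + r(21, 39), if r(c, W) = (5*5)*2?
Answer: 274868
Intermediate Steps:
r(c, W) = 50 (r(c, W) = 25*2 = 50)
-326*(-843) + r(21, 39) = -326*(-843) + 50 = 274818 + 50 = 274868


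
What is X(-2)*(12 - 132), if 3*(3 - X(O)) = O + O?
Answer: -520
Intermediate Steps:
X(O) = 3 - 2*O/3 (X(O) = 3 - (O + O)/3 = 3 - 2*O/3)
X(-2)*(12 - 132) = (3 - ⅔*(-2))*(12 - 132) = (3 + 4/3)*(-120) = (13/3)*(-120) = -520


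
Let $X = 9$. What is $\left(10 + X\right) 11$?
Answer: $209$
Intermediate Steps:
$\left(10 + X\right) 11 = \left(10 + 9\right) 11 = 19 \cdot 11 = 209$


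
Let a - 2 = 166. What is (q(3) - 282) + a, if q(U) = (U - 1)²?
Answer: -110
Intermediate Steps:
a = 168 (a = 2 + 166 = 168)
q(U) = (-1 + U)²
(q(3) - 282) + a = ((-1 + 3)² - 282) + 168 = (2² - 282) + 168 = (4 - 282) + 168 = -278 + 168 = -110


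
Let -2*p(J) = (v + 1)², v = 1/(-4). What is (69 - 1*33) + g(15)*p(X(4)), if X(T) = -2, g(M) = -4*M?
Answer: 423/8 ≈ 52.875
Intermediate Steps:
v = -¼ ≈ -0.25000
p(J) = -9/32 (p(J) = -(-¼ + 1)²/2 = -(¾)²/2 = -½*9/16 = -9/32)
(69 - 1*33) + g(15)*p(X(4)) = (69 - 1*33) - 4*15*(-9/32) = (69 - 33) - 60*(-9/32) = 36 + 135/8 = 423/8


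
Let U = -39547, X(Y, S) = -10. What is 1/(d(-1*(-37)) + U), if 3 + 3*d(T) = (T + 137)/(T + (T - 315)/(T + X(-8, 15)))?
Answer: -721/28512542 ≈ -2.5287e-5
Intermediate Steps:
d(T) = -1 + (137 + T)/(3*(T + (-315 + T)/(-10 + T))) (d(T) = -1 + ((T + 137)/(T + (T - 315)/(T - 10)))/3 = -1 + ((137 + T)/(T + (-315 + T)/(-10 + T)))/3 = -1 + (137 + T)/(3*(T + (-315 + T)/(-10 + T))))
1/(d(-1*(-37)) + U) = 1/((-425 - 2*(-1*(-37))² + 154*(-1*(-37)))/(3*(-315 + (-1*(-37))² - (-9)*(-37))) - 39547) = 1/((-425 - 2*37² + 154*37)/(3*(-315 + 37² - 9*37)) - 39547) = 1/((-425 - 2*1369 + 5698)/(3*(-315 + 1369 - 333)) - 39547) = 1/((⅓)*(-425 - 2738 + 5698)/721 - 39547) = 1/((⅓)*(1/721)*2535 - 39547) = 1/(845/721 - 39547) = 1/(-28512542/721) = -721/28512542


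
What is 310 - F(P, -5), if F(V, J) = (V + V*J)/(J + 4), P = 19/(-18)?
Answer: 2828/9 ≈ 314.22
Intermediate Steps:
P = -19/18 (P = 19*(-1/18) = -19/18 ≈ -1.0556)
F(V, J) = (V + J*V)/(4 + J)
310 - F(P, -5) = 310 - (-19)*(1 - 5)/(18*(4 - 5)) = 310 - (-19)*(-4)/(18*(-1)) = 310 - (-19)*(-1)*(-4)/18 = 310 - 1*(-38/9) = 310 + 38/9 = 2828/9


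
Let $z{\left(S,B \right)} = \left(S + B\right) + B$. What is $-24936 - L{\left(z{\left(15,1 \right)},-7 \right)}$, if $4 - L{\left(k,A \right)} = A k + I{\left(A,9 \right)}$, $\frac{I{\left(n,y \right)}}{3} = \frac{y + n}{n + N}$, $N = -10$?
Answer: $- \frac{426009}{17} \approx -25059.0$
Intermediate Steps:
$z{\left(S,B \right)} = S + 2 B$ ($z{\left(S,B \right)} = \left(B + S\right) + B = S + 2 B$)
$I{\left(n,y \right)} = \frac{3 \left(n + y\right)}{-10 + n}$ ($I{\left(n,y \right)} = 3 \frac{y + n}{n - 10} = 3 \frac{n + y}{-10 + n} = \frac{3 \left(n + y\right)}{-10 + n}$)
$L{\left(k,A \right)} = 4 - A k - \frac{3 \left(9 + A\right)}{-10 + A}$ ($L{\left(k,A \right)} = 4 - \left(A k + \frac{3 \left(A + 9\right)}{-10 + A}\right) = 4 - \left(A k + \frac{3 \left(9 + A\right)}{-10 + A}\right) = 4 - A k - \frac{3 \left(9 + A\right)}{-10 + A}$)
$-24936 - L{\left(z{\left(15,1 \right)},-7 \right)} = -24936 - \frac{-27 - -21 + \left(-10 - 7\right) \left(4 - - 7 \left(15 + 2 \cdot 1\right)\right)}{-10 - 7} = -24936 - \frac{-27 + 21 - 17 \left(4 - - 7 \left(15 + 2\right)\right)}{-17} = -24936 - - \frac{-27 + 21 - 17 \left(4 - \left(-7\right) 17\right)}{17} = -24936 - - \frac{-27 + 21 - 17 \left(4 + 119\right)}{17} = -24936 - - \frac{-27 + 21 - 2091}{17} = -24936 - \left(- \frac{1}{17}\right) \left(-2097\right) = -24936 - \frac{2097}{17} = - \frac{426009}{17}$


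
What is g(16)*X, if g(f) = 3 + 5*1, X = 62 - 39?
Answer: 184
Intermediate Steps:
X = 23
g(f) = 8 (g(f) = 3 + 5 = 8)
g(16)*X = 8*23 = 184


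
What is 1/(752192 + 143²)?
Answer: 1/772641 ≈ 1.2943e-6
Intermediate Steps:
1/(752192 + 143²) = 1/(752192 + 20449) = 1/772641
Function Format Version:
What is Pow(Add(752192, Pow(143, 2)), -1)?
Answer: Rational(1, 772641) ≈ 1.2943e-6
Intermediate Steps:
Pow(Add(752192, Pow(143, 2)), -1) = Pow(Add(752192, 20449), -1) = Pow(772641, -1) = Rational(1, 772641)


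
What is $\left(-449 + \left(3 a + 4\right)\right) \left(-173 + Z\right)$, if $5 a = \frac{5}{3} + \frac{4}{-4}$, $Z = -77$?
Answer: $111150$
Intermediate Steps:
$a = \frac{2}{15}$ ($a = \frac{\frac{5}{3} + \frac{4}{-4}}{5} = \frac{5 \cdot \frac{1}{3} + 4 \left(- \frac{1}{4}\right)}{5} = \frac{\frac{5}{3} - 1}{5} = \frac{1}{5} \cdot \frac{2}{3} = \frac{2}{15} \approx 0.13333$)
$\left(-449 + \left(3 a + 4\right)\right) \left(-173 + Z\right) = \left(-449 + \left(3 \cdot \frac{2}{15} + 4\right)\right) \left(-173 - 77\right) = \left(-449 + \left(\frac{2}{5} + 4\right)\right) \left(-250\right) = \left(-449 + \frac{22}{5}\right) \left(-250\right) = \left(- \frac{2223}{5}\right) \left(-250\right) = 111150$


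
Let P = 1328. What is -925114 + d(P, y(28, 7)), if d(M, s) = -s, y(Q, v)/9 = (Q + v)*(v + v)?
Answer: -929524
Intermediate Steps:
y(Q, v) = 18*v*(Q + v) (y(Q, v) = 9*((Q + v)*(v + v)) = 9*((Q + v)*(2*v)) = 9*(2*v*(Q + v)) = 18*v*(Q + v))
-925114 + d(P, y(28, 7)) = -925114 - 18*7*(28 + 7) = -925114 - 18*7*35 = -925114 - 1*4410 = -925114 - 4410 = -929524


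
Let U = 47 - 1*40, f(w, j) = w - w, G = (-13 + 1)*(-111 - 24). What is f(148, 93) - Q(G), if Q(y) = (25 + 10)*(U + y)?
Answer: -56945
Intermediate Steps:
G = 1620 (G = -12*(-135) = 1620)
f(w, j) = 0
U = 7 (U = 47 - 40 = 7)
Q(y) = 245 + 35*y (Q(y) = (25 + 10)*(7 + y) = 35*(7 + y) = 245 + 35*y)
f(148, 93) - Q(G) = 0 - (245 + 35*1620) = 0 - (245 + 56700) = 0 - 1*56945 = 0 - 56945 = -56945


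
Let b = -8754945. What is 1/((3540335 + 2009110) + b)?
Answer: -1/3205500 ≈ -3.1196e-7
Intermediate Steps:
1/((3540335 + 2009110) + b) = 1/((3540335 + 2009110) - 8754945) = 1/(5549445 - 8754945) = 1/(-3205500) = -1/3205500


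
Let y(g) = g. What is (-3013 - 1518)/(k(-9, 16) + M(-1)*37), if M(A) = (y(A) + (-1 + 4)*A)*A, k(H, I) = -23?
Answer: -4531/125 ≈ -36.248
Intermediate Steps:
M(A) = 4*A² (M(A) = (A + (-1 + 4)*A)*A = (A + 3*A)*A = (4*A)*A = 4*A²)
(-3013 - 1518)/(k(-9, 16) + M(-1)*37) = (-3013 - 1518)/(-23 + (4*(-1)²)*37) = -4531/(-23 + (4*1)*37) = -4531/(-23 + 4*37) = -4531/(-23 + 148) = -4531/125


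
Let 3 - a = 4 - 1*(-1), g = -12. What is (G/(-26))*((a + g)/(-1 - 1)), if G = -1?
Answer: 7/26 ≈ 0.26923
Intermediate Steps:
a = -2 (a = 3 - (4 - 1*(-1)) = 3 - (4 + 1) = 3 - 1*5 = 3 - 5 = -2)
(G/(-26))*((a + g)/(-1 - 1)) = (-1/(-26))*((-2 - 12)/(-1 - 1)) = (-1*(-1/26))*(-14/(-2)) = (-14*(-1/2))/26 = (1/26)*7 = 7/26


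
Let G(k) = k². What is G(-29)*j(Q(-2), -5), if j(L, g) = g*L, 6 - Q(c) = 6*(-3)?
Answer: -100920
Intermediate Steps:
Q(c) = 24 (Q(c) = 6 - 6*(-3) = 6 - 1*(-18) = 6 + 18 = 24)
j(L, g) = L*g
G(-29)*j(Q(-2), -5) = (-29)²*(24*(-5)) = 841*(-120) = -100920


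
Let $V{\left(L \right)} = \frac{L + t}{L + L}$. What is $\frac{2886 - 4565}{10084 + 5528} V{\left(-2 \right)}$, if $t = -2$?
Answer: $- \frac{1679}{15612} \approx -0.10755$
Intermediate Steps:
$V{\left(L \right)} = \frac{-2 + L}{2 L}$ ($V{\left(L \right)} = \frac{L - 2}{L + L} = \frac{-2 + L}{2 L}$)
$\frac{2886 - 4565}{10084 + 5528} V{\left(-2 \right)} = \frac{2886 - 4565}{10084 + 5528} \frac{-2 - 2}{2 \left(-2\right)} = - \frac{1679}{15612} \cdot \frac{1}{2} \left(- \frac{1}{2}\right) \left(-4\right) = \left(-1679\right) \frac{1}{15612} \cdot 1 = \left(- \frac{1679}{15612}\right) 1 = - \frac{1679}{15612}$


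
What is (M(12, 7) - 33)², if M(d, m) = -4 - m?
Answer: 1936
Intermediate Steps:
(M(12, 7) - 33)² = ((-4 - 1*7) - 33)² = ((-4 - 7) - 33)² = (-11 - 33)² = (-44)² = 1936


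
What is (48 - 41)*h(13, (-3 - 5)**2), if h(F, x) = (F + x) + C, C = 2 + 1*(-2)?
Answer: 539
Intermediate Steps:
C = 0 (C = 2 - 2 = 0)
h(F, x) = F + x (h(F, x) = (F + x) + 0 = F + x)
(48 - 41)*h(13, (-3 - 5)**2) = (48 - 41)*(13 + (-3 - 5)**2) = 7*(13 + (-8)**2) = 7*(13 + 64) = 7*77 = 539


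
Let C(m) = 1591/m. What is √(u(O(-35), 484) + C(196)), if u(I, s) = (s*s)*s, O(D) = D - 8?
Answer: 5*√888898511/14 ≈ 10648.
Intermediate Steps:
O(D) = -8 + D
u(I, s) = s³ (u(I, s) = s²*s = s³)
√(u(O(-35), 484) + C(196)) = √(484³ + 1591/196) = √(113379904 + 1591*(1/196)) = √(113379904 + 1591/196) = √(22222462775/196) = 5*√888898511/14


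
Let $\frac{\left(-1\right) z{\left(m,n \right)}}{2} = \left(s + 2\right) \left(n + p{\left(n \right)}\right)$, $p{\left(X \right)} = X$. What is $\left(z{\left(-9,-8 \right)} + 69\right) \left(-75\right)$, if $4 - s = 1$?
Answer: $-17175$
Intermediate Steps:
$s = 3$ ($s = 4 - 1 = 3$)
$z{\left(m,n \right)} = - 20 n$ ($z{\left(m,n \right)} = - 2 \left(3 + 2\right) \left(n + n\right) = - 2 \cdot 5 \cdot 2 n = - 2 \cdot 10 n = - 20 n$)
$\left(z{\left(-9,-8 \right)} + 69\right) \left(-75\right) = \left(\left(-20\right) \left(-8\right) + 69\right) \left(-75\right) = \left(160 + 69\right) \left(-75\right) = 229 \left(-75\right) = -17175$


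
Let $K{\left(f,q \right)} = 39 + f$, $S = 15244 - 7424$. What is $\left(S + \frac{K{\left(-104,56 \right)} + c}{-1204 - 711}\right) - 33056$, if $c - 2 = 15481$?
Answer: $- \frac{48342358}{1915} \approx -25244.0$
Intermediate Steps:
$S = 7820$ ($S = 15244 - 7424 = 7820$)
$c = 15483$ ($c = 2 + 15481 = 15483$)
$\left(S + \frac{K{\left(-104,56 \right)} + c}{-1204 - 711}\right) - 33056 = \left(7820 + \frac{\left(39 - 104\right) + 15483}{-1204 - 711}\right) - 33056 = \left(7820 + \frac{-65 + 15483}{-1204 + \left(-3340 + 2629\right)}\right) - 33056 = \left(7820 + \frac{15418}{-1204 - 711}\right) - 33056 = \left(7820 + \frac{15418}{-1915}\right) - 33056 = \left(7820 + 15418 \left(- \frac{1}{1915}\right)\right) - 33056 = \left(7820 - \frac{15418}{1915}\right) - 33056 = \frac{14959882}{1915} - 33056 = - \frac{48342358}{1915}$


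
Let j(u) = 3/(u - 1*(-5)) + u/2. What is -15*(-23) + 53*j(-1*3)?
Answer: 345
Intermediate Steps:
j(u) = u/2 + 3/(5 + u) (j(u) = 3/(u + 5) + u*(½) = 3/(5 + u) + u/2 = u/2 + 3/(5 + u))
-15*(-23) + 53*j(-1*3) = -15*(-23) + 53*((6 + (-1*3)² + 5*(-1*3))/(2*(5 - 1*3))) = 345 + 53*((6 + (-3)² + 5*(-3))/(2*(5 - 3))) = 345 + 53*((½)*(6 + 9 - 15)/2) = 345 + 53*((½)*(½)*0) = 345 + 53*0 = 345 + 0 = 345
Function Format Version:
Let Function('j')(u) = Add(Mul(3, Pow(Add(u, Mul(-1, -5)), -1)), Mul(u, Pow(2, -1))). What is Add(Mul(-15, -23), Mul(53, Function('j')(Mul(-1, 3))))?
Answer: 345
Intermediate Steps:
Function('j')(u) = Add(Mul(Rational(1, 2), u), Mul(3, Pow(Add(5, u), -1))) (Function('j')(u) = Add(Mul(3, Pow(Add(u, 5), -1)), Mul(u, Rational(1, 2))) = Add(Mul(3, Pow(Add(5, u), -1)), Mul(Rational(1, 2), u)) = Add(Mul(Rational(1, 2), u), Mul(3, Pow(Add(5, u), -1))))
Add(Mul(-15, -23), Mul(53, Function('j')(Mul(-1, 3)))) = Add(Mul(-15, -23), Mul(53, Mul(Rational(1, 2), Pow(Add(5, Mul(-1, 3)), -1), Add(6, Pow(Mul(-1, 3), 2), Mul(5, Mul(-1, 3)))))) = Add(345, Mul(53, Mul(Rational(1, 2), Pow(Add(5, -3), -1), Add(6, Pow(-3, 2), Mul(5, -3))))) = Add(345, Mul(53, Mul(Rational(1, 2), Pow(2, -1), Add(6, 9, -15)))) = Add(345, Mul(53, Mul(Rational(1, 2), Rational(1, 2), 0))) = Add(345, Mul(53, 0)) = Add(345, 0) = 345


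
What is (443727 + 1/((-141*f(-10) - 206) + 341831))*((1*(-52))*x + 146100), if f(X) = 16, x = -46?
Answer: 22360992759697888/339369 ≈ 6.5890e+10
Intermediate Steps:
(443727 + 1/((-141*f(-10) - 206) + 341831))*((1*(-52))*x + 146100) = (443727 + 1/((-141*16 - 206) + 341831))*((1*(-52))*(-46) + 146100) = (443727 + 1/((-2256 - 206) + 341831))*(-52*(-46) + 146100) = (443727 + 1/(-2462 + 341831))*(2392 + 146100) = (443727 + 1/339369)*148492 = (150587188264/339369)*148492 = 22360992759697888/339369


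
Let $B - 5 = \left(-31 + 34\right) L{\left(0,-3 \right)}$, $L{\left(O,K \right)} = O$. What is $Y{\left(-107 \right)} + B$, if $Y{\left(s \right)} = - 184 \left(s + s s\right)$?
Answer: $-2086923$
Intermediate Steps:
$Y{\left(s \right)} = - 184 s - 184 s^{2}$ ($Y{\left(s \right)} = - 184 \left(s + s^{2}\right) = - 184 s - 184 s^{2}$)
$B = 5$ ($B = 5 + \left(-31 + 34\right) 0 = 5 + 3 \cdot 0 = 5 + 0 = 5$)
$Y{\left(-107 \right)} + B = \left(-184\right) \left(-107\right) \left(1 - 107\right) + 5 = \left(-184\right) \left(-107\right) \left(-106\right) + 5 = -2086928 + 5 = -2086923$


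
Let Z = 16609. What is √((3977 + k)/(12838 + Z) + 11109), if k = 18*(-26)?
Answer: 2*√19902900706/2677 ≈ 105.40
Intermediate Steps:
k = -468
√((3977 + k)/(12838 + Z) + 11109) = √((3977 - 468)/(12838 + 16609) + 11109) = √(3509/29447 + 11109) = √(3509*(1/29447) + 11109) = √(319/2677 + 11109) = √(29739112/2677) = 2*√19902900706/2677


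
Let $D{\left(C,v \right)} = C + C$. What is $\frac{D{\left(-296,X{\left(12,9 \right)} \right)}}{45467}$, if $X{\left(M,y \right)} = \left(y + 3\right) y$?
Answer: $- \frac{592}{45467} \approx -0.01302$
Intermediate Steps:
$X{\left(M,y \right)} = y \left(3 + y\right)$ ($X{\left(M,y \right)} = \left(3 + y\right) y = y \left(3 + y\right)$)
$D{\left(C,v \right)} = 2 C$
$\frac{D{\left(-296,X{\left(12,9 \right)} \right)}}{45467} = \frac{2 \left(-296\right)}{45467} = \left(-592\right) \frac{1}{45467} = - \frac{592}{45467}$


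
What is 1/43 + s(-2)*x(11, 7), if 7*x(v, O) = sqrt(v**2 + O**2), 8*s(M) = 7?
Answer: 1/43 + sqrt(170)/8 ≈ 1.6531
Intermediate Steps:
s(M) = 7/8 (s(M) = (1/8)*7 = 7/8)
x(v, O) = sqrt(O**2 + v**2)/7 (x(v, O) = sqrt(v**2 + O**2)/7 = sqrt(O**2 + v**2)/7)
1/43 + s(-2)*x(11, 7) = 1/43 + 7*(sqrt(7**2 + 11**2)/7)/8 = 1/43 + 7*(sqrt(49 + 121)/7)/8 = 1/43 + 7*(sqrt(170)/7)/8 = 1/43 + sqrt(170)/8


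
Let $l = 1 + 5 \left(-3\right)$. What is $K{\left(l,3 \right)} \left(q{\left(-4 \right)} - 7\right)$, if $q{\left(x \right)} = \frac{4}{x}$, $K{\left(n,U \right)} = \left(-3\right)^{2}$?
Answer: $-72$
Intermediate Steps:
$l = -14$ ($l = 1 - 15 = -14$)
$K{\left(n,U \right)} = 9$
$K{\left(l,3 \right)} \left(q{\left(-4 \right)} - 7\right) = 9 \left(\frac{4}{-4} - 7\right) = 9 \left(4 \left(- \frac{1}{4}\right) - 7\right) = 9 \left(-1 - 7\right) = 9 \left(-8\right) = -72$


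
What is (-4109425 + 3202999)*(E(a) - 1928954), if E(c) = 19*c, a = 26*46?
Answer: 1727856433980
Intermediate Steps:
a = 1196
(-4109425 + 3202999)*(E(a) - 1928954) = (-4109425 + 3202999)*(19*1196 - 1928954) = -906426*(22724 - 1928954) = -906426*(-1906230) = 1727856433980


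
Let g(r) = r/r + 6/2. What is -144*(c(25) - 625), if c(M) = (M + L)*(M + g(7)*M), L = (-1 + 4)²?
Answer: -522000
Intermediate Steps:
g(r) = 4 (g(r) = 1 + 6*(½) = 1 + 3 = 4)
L = 9 (L = 3² = 9)
c(M) = 5*M*(9 + M) (c(M) = (M + 9)*(M + 4*M) = (9 + M)*(5*M) = 5*M*(9 + M))
-144*(c(25) - 625) = -144*(5*25*(9 + 25) - 625) = -144*(5*25*34 - 625) = -144*(4250 - 625) = -144*3625 = -522000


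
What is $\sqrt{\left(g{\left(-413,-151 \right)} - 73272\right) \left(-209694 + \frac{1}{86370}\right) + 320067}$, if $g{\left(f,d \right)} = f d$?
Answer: $\frac{\sqrt{17067014045813999370}}{86370} \approx 47832.0$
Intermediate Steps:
$g{\left(f,d \right)} = d f$
$\sqrt{\left(g{\left(-413,-151 \right)} - 73272\right) \left(-209694 + \frac{1}{86370}\right) + 320067} = \sqrt{\left(\left(-151\right) \left(-413\right) - 73272\right) \left(-209694 + \frac{1}{86370}\right) + 320067} = \sqrt{\left(62363 - 73272\right) \left(-209694 + \frac{1}{86370}\right) + 320067} = \sqrt{\left(-10909\right) \left(- \frac{18111270779}{86370}\right) + 320067} = \sqrt{\frac{197575852928111}{86370} + 320067} = \sqrt{\frac{197603497114901}{86370}} = \frac{\sqrt{17067014045813999370}}{86370}$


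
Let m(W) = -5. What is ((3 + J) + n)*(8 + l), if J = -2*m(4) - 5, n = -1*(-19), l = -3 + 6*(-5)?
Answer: -675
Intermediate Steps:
l = -33 (l = -3 - 30 = -33)
n = 19
J = 5 (J = -2*(-5) - 5 = 10 - 5 = 5)
((3 + J) + n)*(8 + l) = ((3 + 5) + 19)*(8 - 33) = (8 + 19)*(-25) = 27*(-25) = -675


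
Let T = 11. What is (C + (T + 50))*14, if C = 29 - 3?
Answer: 1218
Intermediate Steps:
C = 26
(C + (T + 50))*14 = (26 + (11 + 50))*14 = (26 + 61)*14 = 87*14 = 1218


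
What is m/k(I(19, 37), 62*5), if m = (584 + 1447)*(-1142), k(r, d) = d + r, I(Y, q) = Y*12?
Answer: -1159701/269 ≈ -4311.2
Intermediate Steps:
I(Y, q) = 12*Y
m = -2319402 (m = 2031*(-1142) = -2319402)
m/k(I(19, 37), 62*5) = -2319402/(62*5 + 12*19) = -2319402/(310 + 228) = -2319402/538 = -2319402*1/538 = -1159701/269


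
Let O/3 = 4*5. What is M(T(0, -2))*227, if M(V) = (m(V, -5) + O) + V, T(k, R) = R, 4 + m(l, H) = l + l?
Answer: 11350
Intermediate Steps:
m(l, H) = -4 + 2*l (m(l, H) = -4 + (l + l) = -4 + 2*l)
O = 60 (O = 3*(4*5) = 3*20 = 60)
M(V) = 56 + 3*V (M(V) = ((-4 + 2*V) + 60) + V = (56 + 2*V) + V = 56 + 3*V)
M(T(0, -2))*227 = (56 + 3*(-2))*227 = (56 - 6)*227 = 50*227 = 11350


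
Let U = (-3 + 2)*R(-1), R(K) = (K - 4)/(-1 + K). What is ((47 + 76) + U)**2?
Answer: 58081/4 ≈ 14520.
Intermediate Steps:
R(K) = (-4 + K)/(-1 + K)
U = -5/2 (U = (-3 + 2)*((-4 - 1)/(-1 - 1)) = -(-5)/(-2) = -(-1)*(-5)/2 = -1*5/2 = -5/2 ≈ -2.5000)
((47 + 76) + U)**2 = ((47 + 76) - 5/2)**2 = (123 - 5/2)**2 = (241/2)**2 = 58081/4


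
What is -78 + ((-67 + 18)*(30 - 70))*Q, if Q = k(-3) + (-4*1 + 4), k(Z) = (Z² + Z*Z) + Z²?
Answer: 52842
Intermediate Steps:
k(Z) = 3*Z² (k(Z) = (Z² + Z²) + Z² = 2*Z² + Z² = 3*Z²)
Q = 27 (Q = 3*(-3)² + (-4*1 + 4) = 3*9 + (-4 + 4) = 27 + 0 = 27)
-78 + ((-67 + 18)*(30 - 70))*Q = -78 + ((-67 + 18)*(30 - 70))*27 = -78 - 49*(-40)*27 = -78 + 1960*27 = -78 + 52920 = 52842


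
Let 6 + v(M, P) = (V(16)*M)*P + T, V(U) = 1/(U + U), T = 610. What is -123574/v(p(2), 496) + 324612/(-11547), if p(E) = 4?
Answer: -91283365/427239 ≈ -213.66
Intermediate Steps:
V(U) = 1/(2*U)
v(M, P) = 604 + M*P/32 (v(M, P) = -6 + ((((½)/16)*M)*P + 610) = -6 + ((((½)*(1/16))*M)*P + 610) = -6 + ((M/32)*P + 610) = -6 + (M*P/32 + 610) = -6 + (610 + M*P/32) = 604 + M*P/32)
-123574/v(p(2), 496) + 324612/(-11547) = -123574/(604 + (1/32)*4*496) + 324612/(-11547) = -123574/(604 + 62) + 324612*(-1/11547) = -123574/666 - 36068/1283 = -123574*1/666 - 36068/1283 = -61787/333 - 36068/1283 = -91283365/427239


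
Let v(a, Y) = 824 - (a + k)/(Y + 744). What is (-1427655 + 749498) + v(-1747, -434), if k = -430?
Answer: -209971053/310 ≈ -6.7733e+5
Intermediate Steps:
v(a, Y) = 824 - (-430 + a)/(744 + Y) (v(a, Y) = 824 - (a - 430)/(Y + 744) = 824 - (-430 + a)/(744 + Y))
(-1427655 + 749498) + v(-1747, -434) = (-1427655 + 749498) + (613486 - 1*(-1747) + 824*(-434))/(744 - 434) = -678157 + (613486 + 1747 - 357616)/310 = -678157 + (1/310)*257617 = -678157 + 257617/310 = -209971053/310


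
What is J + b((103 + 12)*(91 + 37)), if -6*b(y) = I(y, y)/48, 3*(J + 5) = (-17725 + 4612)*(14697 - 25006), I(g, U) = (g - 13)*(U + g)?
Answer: 392015266/9 ≈ 4.3557e+7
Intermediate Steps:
I(g, U) = (-13 + g)*(U + g)
J = 45060634 (J = -5 + ((-17725 + 4612)*(14697 - 25006))/3 = -5 + (-13113*(-10309))/3 = -5 + (⅓)*135181917 = -5 + 45060639 = 45060634)
b(y) = -y²/144 + 13*y/144 (b(y) = -(y² - 13*y - 13*y + y*y)/(6*48) = -(y² - 13*y - 13*y + y²)/(6*48) = -(-26*y + 2*y²)/(6*48) = -(-13*y/24 + y²/24)/6 = -y²/144 + 13*y/144)
J + b((103 + 12)*(91 + 37)) = 45060634 + ((103 + 12)*(91 + 37))*(13 - (103 + 12)*(91 + 37))/144 = 45060634 + (115*128)*(13 - 115*128)/144 = 45060634 + (1/144)*14720*(13 - 1*14720) = 45060634 + (1/144)*14720*(13 - 14720) = 45060634 + (1/144)*14720*(-14707) = 45060634 - 13530440/9 = 392015266/9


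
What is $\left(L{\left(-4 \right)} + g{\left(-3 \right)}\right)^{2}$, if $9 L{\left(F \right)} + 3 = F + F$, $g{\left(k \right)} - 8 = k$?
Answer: $\frac{1156}{81} \approx 14.272$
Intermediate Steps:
$g{\left(k \right)} = 8 + k$
$L{\left(F \right)} = - \frac{1}{3} + \frac{2 F}{9}$ ($L{\left(F \right)} = - \frac{1}{3} + \frac{F + F}{9} = - \frac{1}{3} + \frac{2 F}{9}$)
$\left(L{\left(-4 \right)} + g{\left(-3 \right)}\right)^{2} = \left(\left(- \frac{1}{3} + \frac{2}{9} \left(-4\right)\right) + \left(8 - 3\right)\right)^{2} = \left(\left(- \frac{1}{3} - \frac{8}{9}\right) + 5\right)^{2} = \left(- \frac{11}{9} + 5\right)^{2} = \left(\frac{34}{9}\right)^{2} = \frac{1156}{81}$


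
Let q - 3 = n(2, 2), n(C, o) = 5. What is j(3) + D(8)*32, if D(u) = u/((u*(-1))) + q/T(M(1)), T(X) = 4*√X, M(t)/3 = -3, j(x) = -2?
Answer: -34 - 64*I/3 ≈ -34.0 - 21.333*I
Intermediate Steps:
M(t) = -9 (M(t) = 3*(-3) = -9)
q = 8 (q = 3 + 5 = 8)
D(u) = -1 - 2*I/3 (D(u) = u/((u*(-1))) + 8/((4*√(-9))) = u/((-u)) + 8/((4*(3*I))) = u*(-1/u) + 8/((12*I)) = -1 + 8*(-I/12) = -1 - 2*I/3)
j(3) + D(8)*32 = -2 + (-1 - 2*I/3)*32 = -2 + (-32 - 64*I/3) = -34 - 64*I/3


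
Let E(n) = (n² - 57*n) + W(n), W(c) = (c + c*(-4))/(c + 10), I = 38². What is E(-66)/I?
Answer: 227205/40432 ≈ 5.6194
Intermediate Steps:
I = 1444
W(c) = -3*c/(10 + c) (W(c) = (c - 4*c)/(10 + c) = (-3*c)/(10 + c) = -3*c/(10 + c))
E(n) = n² - 57*n - 3*n/(10 + n) (E(n) = (n² - 57*n) - 3*n/(10 + n) = n² - 57*n - 3*n/(10 + n))
E(-66)/I = -66*(-3 + (-57 - 66)*(10 - 66))/(10 - 66)/1444 = -66*(-3 - 123*(-56))/(-56)*(1/1444) = -66*(-1/56)*(-3 + 6888)*(1/1444) = -66*(-1/56)*6885*(1/1444) = (227205/28)*(1/1444) = 227205/40432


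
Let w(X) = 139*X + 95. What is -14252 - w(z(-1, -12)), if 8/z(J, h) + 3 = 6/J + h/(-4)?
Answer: -42485/3 ≈ -14162.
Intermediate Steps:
z(J, h) = 8/(-3 + 6/J - h/4) (z(J, h) = 8/(-3 + (6/J + h/(-4))) = 8/(-3 + (6/J + h*(-¼))) = 8/(-3 + (6/J - h/4)) = 8/(-3 + 6/J - h/4))
w(X) = 95 + 139*X
-14252 - w(z(-1, -12)) = -14252 - (95 + 139*(-32*(-1)/(-24 + 12*(-1) - 1*(-12)))) = -14252 - (95 + 139*(-32*(-1)/(-24 - 12 + 12))) = -14252 - (95 + 139*(-32*(-1)/(-24))) = -14252 - (95 + 139*(-32*(-1)*(-1/24))) = -14252 - (95 + 139*(-4/3)) = -14252 - (95 - 556/3) = -14252 - 1*(-271/3) = -14252 + 271/3 = -42485/3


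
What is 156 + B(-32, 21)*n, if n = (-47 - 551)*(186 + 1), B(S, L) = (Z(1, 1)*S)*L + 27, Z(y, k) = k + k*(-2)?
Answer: -78166218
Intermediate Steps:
Z(y, k) = -k (Z(y, k) = k - 2*k = -k)
B(S, L) = 27 - L*S (B(S, L) = ((-1*1)*S)*L + 27 = (-S)*L + 27 = -L*S + 27 = 27 - L*S)
n = -111826 (n = -598*187 = -111826)
156 + B(-32, 21)*n = 156 + (27 - 1*21*(-32))*(-111826) = 156 + (27 + 672)*(-111826) = 156 + 699*(-111826) = 156 - 78166374 = -78166218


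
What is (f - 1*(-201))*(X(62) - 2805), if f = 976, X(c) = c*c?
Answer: 1222903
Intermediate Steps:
X(c) = c²
(f - 1*(-201))*(X(62) - 2805) = (976 - 1*(-201))*(62² - 2805) = (976 + 201)*(3844 - 2805) = 1177*1039 = 1222903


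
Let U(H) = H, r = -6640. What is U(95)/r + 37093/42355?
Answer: 48454759/56247440 ≈ 0.86146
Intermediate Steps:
U(95)/r + 37093/42355 = 95/(-6640) + 37093/42355 = 95*(-1/6640) + 37093*(1/42355) = -19/1328 + 37093/42355 = 48454759/56247440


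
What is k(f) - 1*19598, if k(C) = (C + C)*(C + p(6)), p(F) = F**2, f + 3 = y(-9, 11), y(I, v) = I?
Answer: -20174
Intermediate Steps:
f = -12 (f = -3 - 9 = -12)
k(C) = 2*C*(36 + C) (k(C) = (C + C)*(C + 6**2) = (2*C)*(C + 36) = (2*C)*(36 + C) = 2*C*(36 + C))
k(f) - 1*19598 = 2*(-12)*(36 - 12) - 1*19598 = 2*(-12)*24 - 19598 = -576 - 19598 = -20174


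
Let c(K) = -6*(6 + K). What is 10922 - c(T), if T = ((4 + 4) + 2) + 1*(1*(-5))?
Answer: 10988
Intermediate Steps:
T = 5 (T = (8 + 2) + 1*(-5) = 10 - 5 = 5)
c(K) = -36 - 6*K
10922 - c(T) = 10922 - (-36 - 6*5) = 10922 - (-36 - 30) = 10922 - 1*(-66) = 10922 + 66 = 10988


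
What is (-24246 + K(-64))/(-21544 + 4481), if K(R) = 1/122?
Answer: 2958011/2081686 ≈ 1.4210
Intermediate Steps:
K(R) = 1/122
(-24246 + K(-64))/(-21544 + 4481) = (-24246 + 1/122)/(-21544 + 4481) = -2958011/122/(-17063) = -2958011/122*(-1/17063) = 2958011/2081686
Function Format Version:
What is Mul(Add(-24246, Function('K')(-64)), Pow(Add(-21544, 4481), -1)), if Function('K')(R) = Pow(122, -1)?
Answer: Rational(2958011, 2081686) ≈ 1.4210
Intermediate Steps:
Function('K')(R) = Rational(1, 122)
Mul(Add(-24246, Function('K')(-64)), Pow(Add(-21544, 4481), -1)) = Mul(Add(-24246, Rational(1, 122)), Pow(Add(-21544, 4481), -1)) = Mul(Rational(-2958011, 122), Pow(-17063, -1)) = Mul(Rational(-2958011, 122), Rational(-1, 17063)) = Rational(2958011, 2081686)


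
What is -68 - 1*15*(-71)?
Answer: 997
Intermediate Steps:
-68 - 1*15*(-71) = -68 - 15*(-71) = -68 + 1065 = 997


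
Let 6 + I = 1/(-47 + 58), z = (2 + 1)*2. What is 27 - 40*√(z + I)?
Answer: 27 - 40*√11/11 ≈ 14.940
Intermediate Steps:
z = 6 (z = 3*2 = 6)
I = -65/11 (I = -6 + 1/(-47 + 58) = -6 + 1/11 = -65/11 ≈ -5.9091)
27 - 40*√(z + I) = 27 - 40*√(6 - 65/11) = 27 - 40*√11/11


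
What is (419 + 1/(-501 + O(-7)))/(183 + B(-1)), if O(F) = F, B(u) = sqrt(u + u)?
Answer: 38951733/17013428 - 212851*I*sqrt(2)/17013428 ≈ 2.2895 - 0.017693*I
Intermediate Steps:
B(u) = sqrt(2)*sqrt(u) (B(u) = sqrt(2*u) = sqrt(2)*sqrt(u))
(419 + 1/(-501 + O(-7)))/(183 + B(-1)) = (419 + 1/(-501 - 7))/(183 + sqrt(2)*sqrt(-1)) = (419 + 1/(-508))/(183 + sqrt(2)*I) = (419 - 1/508)/(183 + I*sqrt(2)) = 212851/(508*(183 + I*sqrt(2)))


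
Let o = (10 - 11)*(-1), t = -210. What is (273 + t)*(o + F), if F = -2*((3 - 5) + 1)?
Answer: 189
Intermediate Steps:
F = 2 (F = -2*(-2 + 1) = -2*(-1) = 2)
o = 1 (o = -1*(-1) = 1)
(273 + t)*(o + F) = (273 - 210)*(1 + 2) = 63*3 = 189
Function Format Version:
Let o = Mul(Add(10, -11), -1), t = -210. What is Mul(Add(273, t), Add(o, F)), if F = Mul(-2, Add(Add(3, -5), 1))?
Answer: 189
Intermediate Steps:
F = 2 (F = Mul(-2, Add(-2, 1)) = Mul(-2, -1) = 2)
o = 1 (o = Mul(-1, -1) = 1)
Mul(Add(273, t), Add(o, F)) = Mul(Add(273, -210), Add(1, 2)) = Mul(63, 3) = 189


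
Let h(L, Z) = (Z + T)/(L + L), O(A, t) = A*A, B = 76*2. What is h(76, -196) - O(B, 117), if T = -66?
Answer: -1756035/76 ≈ -23106.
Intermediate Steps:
B = 152
O(A, t) = A**2
h(L, Z) = (-66 + Z)/(2*L) (h(L, Z) = (Z - 66)/(L + L) = (-66 + Z)/((2*L)) = (-66 + Z)*(1/(2*L)) = (-66 + Z)/(2*L))
h(76, -196) - O(B, 117) = (1/2)*(-66 - 196)/76 - 1*152**2 = (1/2)*(1/76)*(-262) - 1*23104 = -131/76 - 23104 = -1756035/76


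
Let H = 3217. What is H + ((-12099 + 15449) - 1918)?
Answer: 4649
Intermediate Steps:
H + ((-12099 + 15449) - 1918) = 3217 + ((-12099 + 15449) - 1918) = 3217 + (3350 - 1918) = 3217 + 1432 = 4649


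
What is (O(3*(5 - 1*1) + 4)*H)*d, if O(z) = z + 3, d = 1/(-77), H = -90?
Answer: 1710/77 ≈ 22.208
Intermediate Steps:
d = -1/77 ≈ -0.012987
O(z) = 3 + z
(O(3*(5 - 1*1) + 4)*H)*d = ((3 + (3*(5 - 1*1) + 4))*(-90))*(-1/77) = ((3 + (3*(5 - 1) + 4))*(-90))*(-1/77) = ((3 + (3*4 + 4))*(-90))*(-1/77) = ((3 + (12 + 4))*(-90))*(-1/77) = ((3 + 16)*(-90))*(-1/77) = (19*(-90))*(-1/77) = -1710*(-1/77) = 1710/77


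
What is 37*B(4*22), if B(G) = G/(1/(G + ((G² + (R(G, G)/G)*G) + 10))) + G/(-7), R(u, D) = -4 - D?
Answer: 176634744/7 ≈ 2.5234e+7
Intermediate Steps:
B(G) = -G/7 + G*(6 + G²) (B(G) = G/(1/(G + ((G² + ((-4 - G)/G)*G) + 10))) + G/(-7) = G/(1/(G + ((G² + ((-4 - G)/G)*G) + 10))) + G*(-⅐) = G/(1/(G + ((G² + (-4 - G)) + 10))) - G/7 = G/(1/(G + ((-4 + G² - G) + 10))) - G/7 = G/(1/(G + (6 + G² - G))) - G/7 = G/(1/(6 + G²)) - G/7 = G*(6 + G²) - G/7 = -G/7 + G*(6 + G²))
37*B(4*22) = 37*((4*22)*(41/7 + (4*22)²)) = 37*(88*(41/7 + 88²)) = 37*(88*(41/7 + 7744)) = 37*(88*(54249/7)) = 37*(4773912/7) = 176634744/7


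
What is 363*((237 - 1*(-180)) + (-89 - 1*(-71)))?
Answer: 144837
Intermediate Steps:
363*((237 - 1*(-180)) + (-89 - 1*(-71))) = 363*((237 + 180) + (-89 + 71)) = 363*(417 - 18) = 363*399 = 144837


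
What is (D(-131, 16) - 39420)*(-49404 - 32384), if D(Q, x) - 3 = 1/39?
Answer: 125729584456/39 ≈ 3.2238e+9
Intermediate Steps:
D(Q, x) = 118/39 (D(Q, x) = 3 + 1/39 = 118/39)
(D(-131, 16) - 39420)*(-49404 - 32384) = (118/39 - 39420)*(-49404 - 32384) = -1537262/39*(-81788) = 125729584456/39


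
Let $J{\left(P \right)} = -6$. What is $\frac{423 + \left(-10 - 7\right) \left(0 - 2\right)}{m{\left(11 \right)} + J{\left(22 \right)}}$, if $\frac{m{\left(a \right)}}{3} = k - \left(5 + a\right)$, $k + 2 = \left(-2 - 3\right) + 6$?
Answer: $- \frac{457}{57} \approx -8.0175$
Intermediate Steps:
$k = -1$ ($k = -2 + \left(\left(-2 - 3\right) + 6\right) = -2 + \left(-5 + 6\right) = -2 + 1 = -1$)
$m{\left(a \right)} = -18 - 3 a$ ($m{\left(a \right)} = 3 \left(-1 - \left(5 + a\right)\right) = 3 \left(-6 - a\right) = -18 - 3 a$)
$\frac{423 + \left(-10 - 7\right) \left(0 - 2\right)}{m{\left(11 \right)} + J{\left(22 \right)}} = \frac{423 + \left(-10 - 7\right) \left(0 - 2\right)}{\left(-18 - 33\right) - 6} = \frac{423 - 17 \left(0 - 2\right)}{\left(-18 - 33\right) - 6} = \frac{423 - -34}{-51 - 6} = \frac{423 + 34}{-57} = 457 \left(- \frac{1}{57}\right) = - \frac{457}{57}$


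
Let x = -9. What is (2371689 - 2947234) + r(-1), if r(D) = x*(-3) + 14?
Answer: -575504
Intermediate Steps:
r(D) = 41 (r(D) = -9*(-3) + 14 = 27 + 14 = 41)
(2371689 - 2947234) + r(-1) = (2371689 - 2947234) + 41 = -575545 + 41 = -575504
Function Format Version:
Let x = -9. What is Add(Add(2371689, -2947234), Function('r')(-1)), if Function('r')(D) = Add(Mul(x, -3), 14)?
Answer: -575504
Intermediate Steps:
Function('r')(D) = 41 (Function('r')(D) = Add(Mul(-9, -3), 14) = Add(27, 14) = 41)
Add(Add(2371689, -2947234), Function('r')(-1)) = Add(Add(2371689, -2947234), 41) = Add(-575545, 41) = -575504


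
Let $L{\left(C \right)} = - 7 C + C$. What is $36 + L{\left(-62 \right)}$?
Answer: $408$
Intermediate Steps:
$L{\left(C \right)} = - 6 C$
$36 + L{\left(-62 \right)} = 36 - -372 = 36 + 372 = 408$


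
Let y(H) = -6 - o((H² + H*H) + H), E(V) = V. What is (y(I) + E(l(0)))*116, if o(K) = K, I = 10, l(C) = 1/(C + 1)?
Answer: -24940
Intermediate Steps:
l(C) = 1/(1 + C)
y(H) = -6 - H - 2*H² (y(H) = -6 - ((H² + H*H) + H) = -6 - ((H² + H²) + H) = -6 - (2*H² + H) = -6 - (H + 2*H²) = -6 + (-H - 2*H²) = -6 - H - 2*H²)
(y(I) + E(l(0)))*116 = ((-6 - 1*10*(1 + 2*10)) + 1/(1 + 0))*116 = ((-6 - 1*10*(1 + 20)) + 1/1)*116 = ((-6 - 1*10*21) + 1)*116 = ((-6 - 210) + 1)*116 = (-216 + 1)*116 = -215*116 = -24940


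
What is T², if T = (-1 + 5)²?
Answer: 256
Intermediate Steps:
T = 16 (T = 4² = 16)
T² = 16² = 256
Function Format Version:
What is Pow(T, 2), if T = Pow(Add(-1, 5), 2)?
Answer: 256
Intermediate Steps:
T = 16 (T = Pow(4, 2) = 16)
Pow(T, 2) = Pow(16, 2) = 256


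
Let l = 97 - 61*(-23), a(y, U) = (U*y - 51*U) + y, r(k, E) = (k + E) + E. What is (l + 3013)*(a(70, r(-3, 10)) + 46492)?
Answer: 211592005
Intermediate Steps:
r(k, E) = k + 2*E (r(k, E) = (E + k) + E = k + 2*E)
a(y, U) = y - 51*U + U*y (a(y, U) = (-51*U + U*y) + y = y - 51*U + U*y)
l = 1500 (l = 97 + 1403 = 1500)
(l + 3013)*(a(70, r(-3, 10)) + 46492) = (1500 + 3013)*((70 - 51*(-3 + 2*10) + (-3 + 2*10)*70) + 46492) = 4513*((70 - 51*(-3 + 20) + (-3 + 20)*70) + 46492) = 4513*((70 - 51*17 + 17*70) + 46492) = 4513*((70 - 867 + 1190) + 46492) = 4513*(393 + 46492) = 4513*46885 = 211592005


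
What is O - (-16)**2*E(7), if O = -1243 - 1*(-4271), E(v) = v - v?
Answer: 3028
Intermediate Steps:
E(v) = 0
O = 3028 (O = -1243 + 4271 = 3028)
O - (-16)**2*E(7) = 3028 - (-16)**2*0 = 3028 - 256*0 = 3028 - 1*0 = 3028 + 0 = 3028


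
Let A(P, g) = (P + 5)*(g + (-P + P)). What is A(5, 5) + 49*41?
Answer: 2059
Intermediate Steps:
A(P, g) = g*(5 + P) (A(P, g) = (5 + P)*(g + 0) = (5 + P)*g = g*(5 + P))
A(5, 5) + 49*41 = 5*(5 + 5) + 49*41 = 5*10 + 2009 = 50 + 2009 = 2059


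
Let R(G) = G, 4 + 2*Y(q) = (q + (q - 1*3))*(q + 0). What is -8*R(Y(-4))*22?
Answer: -3520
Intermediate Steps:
Y(q) = -2 + q*(-3 + 2*q)/2 (Y(q) = -2 + ((q + (q - 1*3))*(q + 0))/2 = -2 + ((q + (q - 3))*q)/2 = -2 + ((q + (-3 + q))*q)/2 = -2 + ((-3 + 2*q)*q)/2 = -2 + (q*(-3 + 2*q))/2 = -2 + q*(-3 + 2*q)/2)
-8*R(Y(-4))*22 = -8*(-2 + (-4)**2 - 3/2*(-4))*22 = -8*(-2 + 16 + 6)*22 = -8*20*22 = -160*22 = -3520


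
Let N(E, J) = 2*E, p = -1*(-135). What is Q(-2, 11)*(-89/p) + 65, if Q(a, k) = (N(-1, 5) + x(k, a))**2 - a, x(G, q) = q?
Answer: 797/15 ≈ 53.133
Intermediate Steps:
p = 135
Q(a, k) = (-2 + a)**2 - a (Q(a, k) = (2*(-1) + a)**2 - a = (-2 + a)**2 - a)
Q(-2, 11)*(-89/p) + 65 = ((-2 - 2)**2 - 1*(-2))*(-89/135) + 65 = ((-4)**2 + 2)*(-89*1/135) + 65 = (16 + 2)*(-89/135) + 65 = 18*(-89/135) + 65 = -178/15 + 65 = 797/15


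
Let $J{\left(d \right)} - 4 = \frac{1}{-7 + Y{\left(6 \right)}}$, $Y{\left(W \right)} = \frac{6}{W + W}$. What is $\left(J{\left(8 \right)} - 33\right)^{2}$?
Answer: $\frac{143641}{169} \approx 849.95$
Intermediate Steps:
$Y{\left(W \right)} = \frac{3}{W}$ ($Y{\left(W \right)} = \frac{6}{2 W} = 6 \frac{1}{2 W} = \frac{3}{W}$)
$J{\left(d \right)} = \frac{50}{13}$ ($J{\left(d \right)} = 4 + \frac{1}{-7 + \frac{3}{6}} = 4 + \frac{1}{-7 + 3 \cdot \frac{1}{6}} = 4 + \frac{1}{-7 + \frac{1}{2}} = 4 + \frac{1}{- \frac{13}{2}} = 4 - \frac{2}{13} = \frac{50}{13}$)
$\left(J{\left(8 \right)} - 33\right)^{2} = \left(\frac{50}{13} - 33\right)^{2} = \left(- \frac{379}{13}\right)^{2} = \frac{143641}{169}$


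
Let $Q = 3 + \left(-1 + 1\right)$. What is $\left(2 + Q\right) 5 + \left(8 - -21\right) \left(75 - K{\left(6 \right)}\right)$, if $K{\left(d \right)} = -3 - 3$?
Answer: $2374$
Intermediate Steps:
$K{\left(d \right)} = -6$
$Q = 3$ ($Q = 3 + 0 = 3$)
$\left(2 + Q\right) 5 + \left(8 - -21\right) \left(75 - K{\left(6 \right)}\right) = \left(2 + 3\right) 5 + \left(8 - -21\right) \left(75 - -6\right) = 5 \cdot 5 + \left(8 + 21\right) \left(75 + 6\right) = 25 + 29 \cdot 81 = 25 + 2349 = 2374$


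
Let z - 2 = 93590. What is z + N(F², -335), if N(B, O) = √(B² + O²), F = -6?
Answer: 93592 + √113521 ≈ 93929.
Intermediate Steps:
z = 93592 (z = 2 + 93590 = 93592)
z + N(F², -335) = 93592 + √(((-6)²)² + (-335)²) = 93592 + √(36² + 112225) = 93592 + √(1296 + 112225) = 93592 + √113521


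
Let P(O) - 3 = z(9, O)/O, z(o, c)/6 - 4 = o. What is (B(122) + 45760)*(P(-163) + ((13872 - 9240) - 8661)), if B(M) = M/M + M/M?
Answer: -30034332792/163 ≈ -1.8426e+8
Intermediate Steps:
z(o, c) = 24 + 6*o
P(O) = 3 + 78/O (P(O) = 3 + (24 + 6*9)/O = 3 + (24 + 54)/O = 3 + 78/O)
B(M) = 2 (B(M) = 1 + 1 = 2)
(B(122) + 45760)*(P(-163) + ((13872 - 9240) - 8661)) = (2 + 45760)*((3 + 78/(-163)) + ((13872 - 9240) - 8661)) = 45762*((3 + 78*(-1/163)) + (4632 - 8661)) = 45762*((3 - 78/163) - 4029) = 45762*(411/163 - 4029) = 45762*(-656316/163) = -30034332792/163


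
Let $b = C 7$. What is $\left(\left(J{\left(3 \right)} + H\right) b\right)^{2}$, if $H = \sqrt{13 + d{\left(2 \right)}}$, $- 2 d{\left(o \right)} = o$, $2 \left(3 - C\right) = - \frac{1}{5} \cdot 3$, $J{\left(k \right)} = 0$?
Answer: $\frac{160083}{25} \approx 6403.3$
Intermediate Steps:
$C = \frac{33}{10}$ ($C = 3 - \frac{- \frac{1}{5} \cdot 3}{2} = 3 - \frac{\left(-1\right) \frac{1}{5} \cdot 3}{2} = 3 - \frac{\left(- \frac{1}{5}\right) 3}{2} = 3 - - \frac{3}{10} = 3 + \frac{3}{10} = \frac{33}{10} \approx 3.3$)
$d{\left(o \right)} = - \frac{o}{2}$
$b = \frac{231}{10}$ ($b = \frac{33}{10} \cdot 7 = \frac{231}{10} \approx 23.1$)
$H = 2 \sqrt{3}$ ($H = \sqrt{13 - 1} = \sqrt{12} = 2 \sqrt{3} \approx 3.4641$)
$\left(\left(J{\left(3 \right)} + H\right) b\right)^{2} = \left(\left(0 + 2 \sqrt{3}\right) \frac{231}{10}\right)^{2} = \left(2 \sqrt{3} \cdot \frac{231}{10}\right)^{2} = \left(\frac{231 \sqrt{3}}{5}\right)^{2} = \frac{160083}{25}$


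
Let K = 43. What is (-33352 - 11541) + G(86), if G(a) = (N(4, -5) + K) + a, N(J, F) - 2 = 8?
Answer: -44754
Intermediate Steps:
N(J, F) = 10 (N(J, F) = 2 + 8 = 10)
G(a) = 53 + a (G(a) = (10 + 43) + a = 53 + a)
(-33352 - 11541) + G(86) = (-33352 - 11541) + (53 + 86) = -44893 + 139 = -44754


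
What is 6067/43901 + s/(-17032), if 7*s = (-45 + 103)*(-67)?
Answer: 446965647/2617026412 ≈ 0.17079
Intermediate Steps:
s = -3886/7 (s = ((-45 + 103)*(-67))/7 = (58*(-67))/7 = (⅐)*(-3886) = -3886/7 ≈ -555.14)
6067/43901 + s/(-17032) = 6067/43901 - 3886/7/(-17032) = 6067*(1/43901) - 3886/7*(-1/17032) = 6067/43901 + 1943/59612 = 446965647/2617026412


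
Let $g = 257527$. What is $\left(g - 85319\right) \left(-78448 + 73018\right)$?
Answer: $-935089440$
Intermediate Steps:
$\left(g - 85319\right) \left(-78448 + 73018\right) = \left(257527 - 85319\right) \left(-78448 + 73018\right) = 172208 \left(-5430\right) = -935089440$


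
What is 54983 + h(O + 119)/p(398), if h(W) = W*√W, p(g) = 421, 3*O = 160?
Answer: 54983 + 517*√1551/3789 ≈ 54988.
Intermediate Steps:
O = 160/3 (O = (⅓)*160 = 160/3 ≈ 53.333)
h(W) = W^(3/2)
54983 + h(O + 119)/p(398) = 54983 + (160/3 + 119)^(3/2)/421 = 54983 + (517/3)^(3/2)*(1/421) = 54983 + (517*√1551/9)*(1/421) = 54983 + 517*√1551/3789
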